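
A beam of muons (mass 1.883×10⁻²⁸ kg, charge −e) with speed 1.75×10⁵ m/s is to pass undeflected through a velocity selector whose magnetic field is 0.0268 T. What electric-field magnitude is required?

E = 4690 V/m

For straight-line motion qE = qvB, so E = vB.
E = 1.75×10⁵ × 0.0268 = 4690 V/m.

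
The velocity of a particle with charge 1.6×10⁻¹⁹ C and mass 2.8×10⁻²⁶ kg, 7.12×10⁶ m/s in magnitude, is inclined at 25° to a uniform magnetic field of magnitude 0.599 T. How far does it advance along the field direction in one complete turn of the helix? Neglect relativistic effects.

p ≈ 11.8 m

v∥ = v cosθ = 7.12×10⁶·cos25° ≈ 6.453×10⁶ m/s.
T = 2πm/(|q|B) = 2π(2.8×10⁻²⁶)/((1.6×10⁻¹⁹)(0.599)) ≈ 1.836×10⁻⁶ s.
pitch = v∥ T = (6.453×10⁶)(1.836×10⁻⁶) ≈ 11.8 m.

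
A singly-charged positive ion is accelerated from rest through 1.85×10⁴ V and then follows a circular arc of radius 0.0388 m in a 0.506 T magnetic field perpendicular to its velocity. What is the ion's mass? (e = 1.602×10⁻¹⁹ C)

Combine |q|V = ½mv² and r = mv/(|q|B): eliminate v to get m = qB²r²/(2V).
m = (1.602×10⁻¹⁹)(0.506)²(0.0388)²/(2·1.85×10⁴) ≈ 1.67×10⁻²⁷ kg.

m ≈ 1.67×10⁻²⁷ kg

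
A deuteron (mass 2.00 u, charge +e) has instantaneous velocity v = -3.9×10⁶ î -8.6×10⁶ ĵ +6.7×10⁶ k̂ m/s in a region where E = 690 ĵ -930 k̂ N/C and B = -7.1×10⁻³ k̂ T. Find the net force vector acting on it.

F ≈ (9.78×10⁻¹⁵, -4.33×10⁻¹⁵, -1.49×10⁻¹⁶) N

v×B = (6.11×10⁴, -2.77×10⁴, 0) N/C.
E + v×B = (6.11×10⁴, -2.70×10⁴, -930) N/C.
F = q(E + v×B) = (1.602×10⁻¹⁹ C)·(6.11×10⁴, -2.70×10⁴, -930) = (9.78×10⁻¹⁵, -4.33×10⁻¹⁵, -1.49×10⁻¹⁶) N.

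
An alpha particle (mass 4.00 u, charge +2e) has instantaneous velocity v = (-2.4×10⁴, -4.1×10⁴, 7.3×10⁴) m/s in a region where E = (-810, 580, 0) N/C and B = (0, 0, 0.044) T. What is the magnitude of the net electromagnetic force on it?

v×B = (-1800, 1060, 0) N/C.
E + v×B = (-2610, 1640, 0) N/C.
F = q(E + v×B) = (3.204×10⁻¹⁹ C)·(-2610, 1640, 0) = (-8.38×10⁻¹⁶, 5.24×10⁻¹⁶, 0) N.
|F| = 9.88×10⁻¹⁶ N.

|F| ≈ 9.88×10⁻¹⁶ N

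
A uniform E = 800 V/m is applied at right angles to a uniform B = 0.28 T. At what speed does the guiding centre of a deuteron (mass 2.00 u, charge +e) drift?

v_d ≈ 2900 m/s

In crossed fields the guiding centre drifts at v_d = |E×B|/B² = E/B, independent of charge and mass.
v_d = 800/0.28 = 2900 m/s.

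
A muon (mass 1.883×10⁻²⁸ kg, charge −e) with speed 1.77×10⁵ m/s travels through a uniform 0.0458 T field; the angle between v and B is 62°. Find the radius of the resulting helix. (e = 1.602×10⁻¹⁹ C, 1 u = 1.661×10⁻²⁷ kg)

v⊥ = v sinθ = 1.77×10⁵·sin62° ≈ 1.563×10⁵ m/s.
r = m v⊥/(|q|B) = (1.883×10⁻²⁸)(1.563×10⁵)/((1.602×10⁻¹⁹)(0.0458)) ≈ 4.01×10⁻³ m.

r ≈ 4.01×10⁻³ m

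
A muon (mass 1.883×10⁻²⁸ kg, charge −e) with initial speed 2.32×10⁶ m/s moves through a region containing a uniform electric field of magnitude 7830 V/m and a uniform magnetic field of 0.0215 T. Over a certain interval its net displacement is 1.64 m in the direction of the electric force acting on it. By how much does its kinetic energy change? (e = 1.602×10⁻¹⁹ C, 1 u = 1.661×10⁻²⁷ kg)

The magnetic force is always ⟂ v and does no work; only the electric force changes KE.
ΔKE = F_E · d = |q|E d = (1.602×10⁻¹⁹)(7830)(1.64) ≈ 2.06×10⁻¹⁵ J.

ΔKE ≈ 2.06×10⁻¹⁵ J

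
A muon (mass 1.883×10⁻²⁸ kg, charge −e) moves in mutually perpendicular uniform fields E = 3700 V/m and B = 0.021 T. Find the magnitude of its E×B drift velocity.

v_d ≈ 1.8×10⁵ m/s

The E×B drift speed is v_d = E/B.
v_d = 3700/0.021 = 1.8×10⁵ m/s.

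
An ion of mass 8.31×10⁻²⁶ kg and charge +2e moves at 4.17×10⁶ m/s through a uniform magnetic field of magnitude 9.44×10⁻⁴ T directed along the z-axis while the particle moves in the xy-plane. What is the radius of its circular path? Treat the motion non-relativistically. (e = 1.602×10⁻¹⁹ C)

r ≈ 1150 m

The magnetic force provides the centripetal force: |q|vB = mv²/r.
r = mv/(|q|B) = (8.31×10⁻²⁶)(4.17×10⁶)/((3.204×10⁻¹⁹)(9.44×10⁻⁴)) ≈ 1150 m.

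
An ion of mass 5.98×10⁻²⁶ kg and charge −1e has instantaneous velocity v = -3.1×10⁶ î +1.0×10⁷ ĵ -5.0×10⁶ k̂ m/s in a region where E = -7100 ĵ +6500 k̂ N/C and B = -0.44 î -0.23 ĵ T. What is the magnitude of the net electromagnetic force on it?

v×B = (-1.15×10⁶, 2.20×10⁶, 5.11×10⁶) N/C.
E + v×B = (-1.15×10⁶, 2.19×10⁶, 5.12×10⁶) N/C.
F = q(E + v×B) = (−1.602×10⁻¹⁹ C)·(-1.15×10⁶, 2.19×10⁶, 5.12×10⁶) = (1.84×10⁻¹³, -3.51×10⁻¹³, -8.20×10⁻¹³) N.
|F| = 9.11×10⁻¹³ N.

|F| ≈ 9.11×10⁻¹³ N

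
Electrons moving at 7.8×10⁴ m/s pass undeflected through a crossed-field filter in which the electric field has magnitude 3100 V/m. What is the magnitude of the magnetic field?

B = 0.040 T

Balance of forces in the selector: qE = qvB ⇒ B = E/v.
B = 3100/7.8×10⁴ = 0.040 T.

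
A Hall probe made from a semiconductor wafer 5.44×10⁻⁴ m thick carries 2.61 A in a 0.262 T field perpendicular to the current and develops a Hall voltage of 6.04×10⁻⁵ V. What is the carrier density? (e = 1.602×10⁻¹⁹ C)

From V_H = IB/(n e t), n = IB/(V_H e t).
n = (2.61)(0.262)/((6.04×10⁻⁵)(1.602×10⁻¹⁹)(5.44×10⁻⁴)) ≈ 1.30×10²⁶ m⁻³.

n ≈ 1.30×10²⁶ m⁻³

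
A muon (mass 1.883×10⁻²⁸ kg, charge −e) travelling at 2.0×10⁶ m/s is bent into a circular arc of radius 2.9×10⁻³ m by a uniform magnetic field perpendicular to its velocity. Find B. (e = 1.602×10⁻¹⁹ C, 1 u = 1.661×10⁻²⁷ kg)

From |q|vB = mv²/r, B = mv/(|q|r).
B = (1.883×10⁻²⁸)(2.0×10⁶)/((1.602×10⁻¹⁹)(2.9×10⁻³)) ≈ 0.81 T.

B ≈ 0.81 T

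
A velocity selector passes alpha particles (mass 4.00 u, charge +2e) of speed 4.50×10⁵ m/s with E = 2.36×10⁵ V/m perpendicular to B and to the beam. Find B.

Balance of forces in the selector: qE = qvB ⇒ B = E/v.
B = 2.36×10⁵/4.50×10⁵ = 0.524 T.

B = 0.524 T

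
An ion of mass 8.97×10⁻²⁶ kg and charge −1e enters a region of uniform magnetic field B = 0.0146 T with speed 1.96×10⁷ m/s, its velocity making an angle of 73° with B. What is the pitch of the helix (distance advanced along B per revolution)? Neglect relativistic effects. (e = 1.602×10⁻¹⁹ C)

p ≈ 1380 m

v∥ = v cosθ = 1.96×10⁷·cos73° ≈ 5.730×10⁶ m/s.
T = 2πm/(|q|B) = 2π(8.97×10⁻²⁶)/((1.602×10⁻¹⁹)(0.0146)) ≈ 2.410×10⁻⁴ s.
pitch = v∥ T = (5.730×10⁶)(2.410×10⁻⁴) ≈ 1380 m.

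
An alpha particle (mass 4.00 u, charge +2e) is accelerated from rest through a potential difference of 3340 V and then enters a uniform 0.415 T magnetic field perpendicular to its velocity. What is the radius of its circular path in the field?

r ≈ 0.0284 m

Acceleration: |q|V = ½mv² ⇒ v = √(2|q|V/m) = √(2·3.204×10⁻¹⁹·3340/6.644×10⁻²⁷) ≈ 5.676×10⁵ m/s.
In the field: r = mv/(|q|B) = (6.644×10⁻²⁷)(5.676×10⁵)/((3.204×10⁻¹⁹)(0.415)) ≈ 0.0284 m.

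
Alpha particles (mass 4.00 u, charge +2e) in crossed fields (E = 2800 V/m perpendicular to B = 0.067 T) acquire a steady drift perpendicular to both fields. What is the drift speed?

The steady drift has the magnetic force balancing the electric force, so v_d = E/B.
v_d = 2800/0.067 = 4.2×10⁴ m/s.

v_d ≈ 4.2×10⁴ m/s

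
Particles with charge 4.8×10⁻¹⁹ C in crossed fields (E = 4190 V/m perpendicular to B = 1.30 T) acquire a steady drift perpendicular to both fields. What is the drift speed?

v_d ≈ 3220 m/s

The steady drift has the magnetic force balancing the electric force, so v_d = E/B.
v_d = 4190/1.30 = 3220 m/s.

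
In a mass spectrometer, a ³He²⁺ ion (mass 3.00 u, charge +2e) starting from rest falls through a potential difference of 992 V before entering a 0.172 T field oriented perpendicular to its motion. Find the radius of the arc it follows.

r ≈ 0.0323 m

Acceleration: |q|V = ½mv² ⇒ v = √(2|q|V/m) = √(2·3.204×10⁻¹⁹·992/4.983×10⁻²⁷) ≈ 3.572×10⁵ m/s.
In the field: r = mv/(|q|B) = (4.983×10⁻²⁷)(3.572×10⁵)/((3.204×10⁻¹⁹)(0.172)) ≈ 0.0323 m.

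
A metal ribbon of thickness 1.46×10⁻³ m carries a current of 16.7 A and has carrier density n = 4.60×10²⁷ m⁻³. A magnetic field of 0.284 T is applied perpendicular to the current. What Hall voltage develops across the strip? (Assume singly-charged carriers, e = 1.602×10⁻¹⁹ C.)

V_H ≈ 4.41×10⁻⁶ V

V_H = IB/(n e t).
V_H = (16.7)(0.284)/((4.60×10²⁷)(1.602×10⁻¹⁹)(1.46×10⁻³)) ≈ 4.41×10⁻⁶ V.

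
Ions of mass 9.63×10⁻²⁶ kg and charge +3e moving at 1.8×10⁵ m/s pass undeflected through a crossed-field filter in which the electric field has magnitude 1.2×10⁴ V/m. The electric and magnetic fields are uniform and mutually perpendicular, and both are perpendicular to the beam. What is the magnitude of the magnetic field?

Balance of forces in the selector: qE = qvB ⇒ B = E/v.
B = 1.2×10⁴/1.8×10⁵ = 0.067 T.

B = 0.067 T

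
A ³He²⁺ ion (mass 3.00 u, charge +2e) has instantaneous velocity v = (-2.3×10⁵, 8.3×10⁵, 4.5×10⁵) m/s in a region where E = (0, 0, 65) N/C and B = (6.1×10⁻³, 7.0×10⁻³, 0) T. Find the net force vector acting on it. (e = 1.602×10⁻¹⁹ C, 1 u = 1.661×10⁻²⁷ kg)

F ≈ (-1.01×10⁻¹⁵, 8.79×10⁻¹⁶, -2.12×10⁻¹⁵) N

v×B = (-3150, 2740, -6670) N/C.
E + v×B = (-3150, 2740, -6610) N/C.
F = q(E + v×B) = (3.204×10⁻¹⁹ C)·(-3150, 2740, -6610) = (-1.01×10⁻¹⁵, 8.79×10⁻¹⁶, -2.12×10⁻¹⁵) N.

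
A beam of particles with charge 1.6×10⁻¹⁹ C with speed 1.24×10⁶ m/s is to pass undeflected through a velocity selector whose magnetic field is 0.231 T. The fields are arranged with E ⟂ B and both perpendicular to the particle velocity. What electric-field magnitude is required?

For straight-line motion qE = qvB, so E = vB.
E = 1.24×10⁶ × 0.231 = 2.86×10⁵ V/m.

E = 2.86×10⁵ V/m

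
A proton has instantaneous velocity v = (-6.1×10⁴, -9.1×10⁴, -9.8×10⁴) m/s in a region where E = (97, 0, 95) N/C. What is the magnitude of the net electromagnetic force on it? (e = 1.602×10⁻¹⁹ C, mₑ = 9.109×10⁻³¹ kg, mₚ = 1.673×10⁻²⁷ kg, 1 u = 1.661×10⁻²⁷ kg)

|F| ≈ 2.18×10⁻¹⁷ N

Only an electric field acts, so F = qE = (1.602×10⁻¹⁹ C)·(97.0, 0, 95.0) = (1.55×10⁻¹⁷, 0, 1.52×10⁻¹⁷) N.
|F| = 2.18×10⁻¹⁷ N.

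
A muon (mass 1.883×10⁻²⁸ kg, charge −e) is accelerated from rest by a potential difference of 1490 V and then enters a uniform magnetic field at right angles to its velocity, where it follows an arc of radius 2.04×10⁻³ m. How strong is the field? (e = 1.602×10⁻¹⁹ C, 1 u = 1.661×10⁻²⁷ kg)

B ≈ 0.917 T

v = √(2|q|V/m) = √(2·1.602×10⁻¹⁹·1490/1.883×10⁻²⁸) ≈ 1.592×10⁶ m/s.
B = mv/(|q|r) = (1.883×10⁻²⁸)(1.592×10⁶)/((1.602×10⁻¹⁹)(2.04×10⁻³)) ≈ 0.917 T.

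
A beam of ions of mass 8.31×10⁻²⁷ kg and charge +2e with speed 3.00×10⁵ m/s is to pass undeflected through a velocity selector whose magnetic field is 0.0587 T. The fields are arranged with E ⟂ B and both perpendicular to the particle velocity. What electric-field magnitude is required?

For straight-line motion qE = qvB, so E = vB.
E = 3.00×10⁵ × 0.0587 = 1.76×10⁴ V/m.

E = 1.76×10⁴ V/m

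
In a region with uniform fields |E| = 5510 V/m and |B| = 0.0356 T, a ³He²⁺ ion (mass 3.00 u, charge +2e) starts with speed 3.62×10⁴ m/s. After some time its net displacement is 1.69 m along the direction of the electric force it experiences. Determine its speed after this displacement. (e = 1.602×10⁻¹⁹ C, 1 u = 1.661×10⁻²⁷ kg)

v_f ≈ 1.09×10⁶ m/s

B does no work; ΔKE = |q|E d.
½mv_f² = ½mv₀² + |q|Ed = ½(4.983×10⁻²⁷)(3.62×10⁴)² + (3.204×10⁻¹⁹)(5510)(1.69) ≈ 3.265×10⁻¹⁸ J + 2.984×10⁻¹⁵ J ≈ 2.987×10⁻¹⁵ J.
v_f = √(2·2.987×10⁻¹⁵/4.983×10⁻²⁷) ≈ 1.09×10⁶ m/s.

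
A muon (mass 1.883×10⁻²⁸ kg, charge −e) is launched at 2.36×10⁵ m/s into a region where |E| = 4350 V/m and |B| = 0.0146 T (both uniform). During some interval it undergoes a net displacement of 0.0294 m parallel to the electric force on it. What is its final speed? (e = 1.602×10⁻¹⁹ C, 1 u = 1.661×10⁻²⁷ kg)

v_f ≈ 5.23×10⁵ m/s

B does no work; ΔKE = |q|E d.
½mv_f² = ½mv₀² + |q|Ed = ½(1.883×10⁻²⁸)(2.36×10⁵)² + (1.602×10⁻¹⁹)(4350)(0.0294) ≈ 5.244×10⁻¹⁸ J + 2.049×10⁻¹⁷ J ≈ 2.573×10⁻¹⁷ J.
v_f = √(2·2.573×10⁻¹⁷/1.883×10⁻²⁸) ≈ 5.23×10⁵ m/s.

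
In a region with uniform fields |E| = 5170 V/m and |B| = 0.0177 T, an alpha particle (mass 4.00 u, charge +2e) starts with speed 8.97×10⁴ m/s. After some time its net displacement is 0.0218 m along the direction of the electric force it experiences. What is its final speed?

v_f ≈ 1.38×10⁵ m/s

B does no work; ΔKE = |q|E d.
½mv_f² = ½mv₀² + |q|Ed = ½(6.644×10⁻²⁷)(8.97×10⁴)² + (3.204×10⁻¹⁹)(5170)(0.0218) ≈ 2.673×10⁻¹⁷ J + 3.611×10⁻¹⁷ J ≈ 6.284×10⁻¹⁷ J.
v_f = √(2·6.284×10⁻¹⁷/6.644×10⁻²⁷) ≈ 1.38×10⁵ m/s.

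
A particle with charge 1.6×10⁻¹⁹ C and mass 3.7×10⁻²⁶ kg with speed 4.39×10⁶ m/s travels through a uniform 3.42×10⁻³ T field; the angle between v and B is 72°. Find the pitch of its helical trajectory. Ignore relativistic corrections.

v∥ = v cosθ = 4.39×10⁶·cos72° ≈ 1.357×10⁶ m/s.
T = 2πm/(|q|B) = 2π(3.7×10⁻²⁶)/((1.6×10⁻¹⁹)(3.42×10⁻³)) ≈ 4.248×10⁻⁴ s.
pitch = v∥ T = (1.357×10⁶)(4.248×10⁻⁴) ≈ 576 m.

p ≈ 576 m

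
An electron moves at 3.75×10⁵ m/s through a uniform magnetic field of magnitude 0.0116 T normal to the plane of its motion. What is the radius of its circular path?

r ≈ 1.84×10⁻⁴ m

The magnetic force provides the centripetal force: |q|vB = mv²/r.
r = mv/(|q|B) = (9.109×10⁻³¹)(3.75×10⁵)/((1.602×10⁻¹⁹)(0.0116)) ≈ 1.84×10⁻⁴ m.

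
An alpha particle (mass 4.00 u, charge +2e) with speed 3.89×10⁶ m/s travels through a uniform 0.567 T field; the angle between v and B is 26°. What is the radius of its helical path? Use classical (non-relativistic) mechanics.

r ≈ 0.0624 m

v⊥ = v sinθ = 3.89×10⁶·sin26° ≈ 1.705×10⁶ m/s.
r = m v⊥/(|q|B) = (6.644×10⁻²⁷)(1.705×10⁶)/((3.204×10⁻¹⁹)(0.567)) ≈ 0.0624 m.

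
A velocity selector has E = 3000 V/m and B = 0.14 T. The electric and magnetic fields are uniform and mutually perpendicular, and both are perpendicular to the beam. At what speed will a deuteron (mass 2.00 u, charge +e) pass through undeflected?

Straight-line motion ⇒ electric and magnetic forces cancel, so E = vB.
v = E/B = 3000/0.14 = 2.1×10⁴ m/s.

v = 2.1×10⁴ m/s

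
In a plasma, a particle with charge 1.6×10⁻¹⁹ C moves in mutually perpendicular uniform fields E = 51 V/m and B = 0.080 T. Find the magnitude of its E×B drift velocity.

In crossed fields the guiding centre drifts at v_d = |E×B|/B² = E/B, independent of charge and mass.
v_d = 51/0.080 = 640 m/s.

v_d ≈ 640 m/s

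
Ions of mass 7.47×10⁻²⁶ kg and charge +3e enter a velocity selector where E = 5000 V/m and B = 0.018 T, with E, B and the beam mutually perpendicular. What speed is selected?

v = 2.8×10⁵ m/s

For undeflected motion the electric and magnetic forces balance: qE = qvB.
v = E/B = 5000/0.018 = 2.8×10⁵ m/s.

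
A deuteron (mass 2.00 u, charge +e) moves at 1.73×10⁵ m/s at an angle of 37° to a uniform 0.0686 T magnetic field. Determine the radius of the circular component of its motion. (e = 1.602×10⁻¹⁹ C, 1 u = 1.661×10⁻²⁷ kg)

r ≈ 0.0315 m

v⊥ = v sinθ = 1.73×10⁵·sin37° ≈ 1.041×10⁵ m/s.
r = m v⊥/(|q|B) = (3.322×10⁻²⁷)(1.041×10⁵)/((1.602×10⁻¹⁹)(0.0686)) ≈ 0.0315 m.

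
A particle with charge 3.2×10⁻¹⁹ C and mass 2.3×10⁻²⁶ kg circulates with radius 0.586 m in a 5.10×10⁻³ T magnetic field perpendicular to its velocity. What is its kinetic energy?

v = |q|Br/m, then KE = ½mv² = (qBr)²/(2m).
v = (3.2×10⁻¹⁹)(5.10×10⁻³)(0.586)/2.3×10⁻²⁶ ≈ 4.158×10⁴ m/s.
KE = ½(2.3×10⁻²⁶)(4.158×10⁴)² ≈ 1.99×10⁻¹⁷ J = 124 eV.

KE ≈ 124 eV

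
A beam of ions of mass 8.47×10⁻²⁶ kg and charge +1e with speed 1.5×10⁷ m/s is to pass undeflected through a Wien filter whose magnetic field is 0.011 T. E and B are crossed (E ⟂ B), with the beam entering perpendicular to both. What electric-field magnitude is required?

E = 1.6×10⁵ V/m

For straight-line motion qE = qvB, so E = vB.
E = 1.5×10⁷ × 0.011 = 1.6×10⁵ V/m.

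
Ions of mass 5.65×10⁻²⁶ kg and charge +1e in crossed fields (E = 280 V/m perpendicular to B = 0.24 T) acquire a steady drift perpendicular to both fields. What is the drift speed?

v_d ≈ 1200 m/s

The steady drift has the magnetic force balancing the electric force, so v_d = E/B.
v_d = 280/0.24 = 1200 m/s.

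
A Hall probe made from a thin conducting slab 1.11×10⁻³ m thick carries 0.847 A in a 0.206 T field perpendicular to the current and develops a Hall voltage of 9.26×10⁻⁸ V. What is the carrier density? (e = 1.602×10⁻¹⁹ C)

From V_H = IB/(n e t), n = IB/(V_H e t).
n = (0.847)(0.206)/((9.26×10⁻⁸)(1.602×10⁻¹⁹)(1.11×10⁻³)) ≈ 1.06×10²⁸ m⁻³.

n ≈ 1.06×10²⁸ m⁻³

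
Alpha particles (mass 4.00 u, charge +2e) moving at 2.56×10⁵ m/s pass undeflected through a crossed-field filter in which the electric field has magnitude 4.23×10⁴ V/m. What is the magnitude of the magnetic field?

Balance of forces in the selector: qE = qvB ⇒ B = E/v.
B = 4.23×10⁴/2.56×10⁵ = 0.165 T.

B = 0.165 T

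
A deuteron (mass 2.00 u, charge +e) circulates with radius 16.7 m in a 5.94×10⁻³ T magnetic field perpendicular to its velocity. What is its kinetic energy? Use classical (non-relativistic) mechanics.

v = |q|Br/m, then KE = ½mv² = (qBr)²/(2m).
v = (1.602×10⁻¹⁹)(5.94×10⁻³)(16.7)/3.322×10⁻²⁷ ≈ 4.784×10⁶ m/s.
KE = ½(3.322×10⁻²⁷)(4.784×10⁶)² ≈ 3.80×10⁻¹⁴ J.

KE ≈ 3.80×10⁻¹⁴ J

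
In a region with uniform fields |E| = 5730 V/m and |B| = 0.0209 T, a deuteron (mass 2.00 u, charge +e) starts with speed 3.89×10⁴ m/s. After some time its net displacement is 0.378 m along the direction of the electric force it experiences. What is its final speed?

B does no work; ΔKE = |q|E d.
½mv_f² = ½mv₀² + |q|Ed = ½(3.322×10⁻²⁷)(3.89×10⁴)² + (1.602×10⁻¹⁹)(5730)(0.378) ≈ 2.513×10⁻¹⁸ J + 3.470×10⁻¹⁶ J ≈ 3.495×10⁻¹⁶ J.
v_f = √(2·3.495×10⁻¹⁶/3.322×10⁻²⁷) ≈ 4.59×10⁵ m/s.

v_f ≈ 4.59×10⁵ m/s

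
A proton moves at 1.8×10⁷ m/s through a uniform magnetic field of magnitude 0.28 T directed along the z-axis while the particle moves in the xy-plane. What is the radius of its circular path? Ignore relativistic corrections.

The magnetic force provides the centripetal force: |q|vB = mv²/r.
r = mv/(|q|B) = (1.673×10⁻²⁷)(1.8×10⁷)/((1.602×10⁻¹⁹)(0.28)) ≈ 0.67 m.

r ≈ 0.67 m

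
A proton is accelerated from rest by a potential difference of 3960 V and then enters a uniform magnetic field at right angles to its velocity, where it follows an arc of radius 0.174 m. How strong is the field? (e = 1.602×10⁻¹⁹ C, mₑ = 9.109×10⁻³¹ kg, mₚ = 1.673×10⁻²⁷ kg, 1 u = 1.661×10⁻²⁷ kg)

B ≈ 0.0523 T

v = √(2|q|V/m) = √(2·1.602×10⁻¹⁹·3960/1.673×10⁻²⁷) ≈ 8.709×10⁵ m/s.
B = mv/(|q|r) = (1.673×10⁻²⁷)(8.709×10⁵)/((1.602×10⁻¹⁹)(0.174)) ≈ 0.0523 T.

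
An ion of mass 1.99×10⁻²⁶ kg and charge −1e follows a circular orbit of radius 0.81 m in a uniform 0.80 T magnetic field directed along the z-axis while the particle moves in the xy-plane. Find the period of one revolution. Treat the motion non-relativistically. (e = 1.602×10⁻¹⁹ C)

The cyclotron period depends only on m, q, B: T = 2πm/(|q|B).
T = 2π(1.99×10⁻²⁶)/((1.602×10⁻¹⁹)(0.80)) ≈ 9.8×10⁻⁷ s.

T ≈ 9.8×10⁻⁷ s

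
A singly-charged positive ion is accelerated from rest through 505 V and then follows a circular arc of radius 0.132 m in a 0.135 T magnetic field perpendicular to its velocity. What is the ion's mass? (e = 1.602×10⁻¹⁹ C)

Combine |q|V = ½mv² and r = mv/(|q|B): eliminate v to get m = qB²r²/(2V).
m = (1.602×10⁻¹⁹)(0.135)²(0.132)²/(2·505) ≈ 5.04×10⁻²⁶ kg.

m ≈ 5.04×10⁻²⁶ kg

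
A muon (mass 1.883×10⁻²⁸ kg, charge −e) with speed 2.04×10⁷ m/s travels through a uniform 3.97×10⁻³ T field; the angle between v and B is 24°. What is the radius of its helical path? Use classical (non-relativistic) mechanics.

v⊥ = v sinθ = 2.04×10⁷·sin24° ≈ 8.297×10⁶ m/s.
r = m v⊥/(|q|B) = (1.883×10⁻²⁸)(8.297×10⁶)/((1.602×10⁻¹⁹)(3.97×10⁻³)) ≈ 2.46 m.

r ≈ 2.46 m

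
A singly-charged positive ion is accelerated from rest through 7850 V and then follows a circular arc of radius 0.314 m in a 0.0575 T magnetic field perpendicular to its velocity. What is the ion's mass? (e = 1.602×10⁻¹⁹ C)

Combine |q|V = ½mv² and r = mv/(|q|B): eliminate v to get m = qB²r²/(2V).
m = (1.602×10⁻¹⁹)(0.0575)²(0.314)²/(2·7850) ≈ 3.33×10⁻²⁷ kg.

m ≈ 3.33×10⁻²⁷ kg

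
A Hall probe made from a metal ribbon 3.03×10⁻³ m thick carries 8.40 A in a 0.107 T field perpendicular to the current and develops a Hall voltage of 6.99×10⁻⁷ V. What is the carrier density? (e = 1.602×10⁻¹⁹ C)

n ≈ 2.65×10²⁷ m⁻³

From V_H = IB/(n e t), n = IB/(V_H e t).
n = (8.40)(0.107)/((6.99×10⁻⁷)(1.602×10⁻¹⁹)(3.03×10⁻³)) ≈ 2.65×10²⁷ m⁻³.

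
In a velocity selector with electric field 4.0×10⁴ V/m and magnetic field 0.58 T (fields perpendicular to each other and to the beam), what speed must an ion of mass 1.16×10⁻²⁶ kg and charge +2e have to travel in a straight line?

v = 6.9×10⁴ m/s

Straight-line motion ⇒ electric and magnetic forces cancel, so E = vB.
v = E/B = 4.0×10⁴/0.58 = 6.9×10⁴ m/s.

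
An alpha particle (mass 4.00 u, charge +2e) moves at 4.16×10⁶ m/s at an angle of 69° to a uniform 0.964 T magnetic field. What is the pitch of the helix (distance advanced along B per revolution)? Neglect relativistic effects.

v∥ = v cosθ = 4.16×10⁶·cos69° ≈ 1.491×10⁶ m/s.
T = 2πm/(|q|B) = 2π(6.644×10⁻²⁷)/((3.204×10⁻¹⁹)(0.964)) ≈ 1.352×10⁻⁷ s.
pitch = v∥ T = (1.491×10⁶)(1.352×10⁻⁷) ≈ 0.201 m.

p ≈ 0.201 m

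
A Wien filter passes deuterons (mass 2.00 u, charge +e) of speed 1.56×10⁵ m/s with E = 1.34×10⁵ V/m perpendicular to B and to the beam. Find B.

B = 0.859 T

Balance of forces in the selector: qE = qvB ⇒ B = E/v.
B = 1.34×10⁵/1.56×10⁵ = 0.859 T.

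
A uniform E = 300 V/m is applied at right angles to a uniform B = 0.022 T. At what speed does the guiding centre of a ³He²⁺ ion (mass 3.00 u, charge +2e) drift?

v_d ≈ 1.4×10⁴ m/s

The E×B drift speed is v_d = E/B.
v_d = 300/0.022 = 1.4×10⁴ m/s.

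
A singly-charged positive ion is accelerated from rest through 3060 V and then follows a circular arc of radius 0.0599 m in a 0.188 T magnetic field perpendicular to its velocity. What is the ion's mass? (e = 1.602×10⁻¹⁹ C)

Combine |q|V = ½mv² and r = mv/(|q|B): eliminate v to get m = qB²r²/(2V).
m = (1.602×10⁻¹⁹)(0.188)²(0.0599)²/(2·3060) ≈ 3.32×10⁻²⁷ kg.

m ≈ 3.32×10⁻²⁷ kg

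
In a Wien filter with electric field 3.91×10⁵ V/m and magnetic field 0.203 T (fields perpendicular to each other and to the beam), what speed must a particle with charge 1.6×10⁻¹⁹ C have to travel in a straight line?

v = 1.93×10⁶ m/s

Zero net Lorentz force requires |qE| = |q v×B|, i.e. E = vB.
v = E/B = 3.91×10⁵/0.203 = 1.93×10⁶ m/s.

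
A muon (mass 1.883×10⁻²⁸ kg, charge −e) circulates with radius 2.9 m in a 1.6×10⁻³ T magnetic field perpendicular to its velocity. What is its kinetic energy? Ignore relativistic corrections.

KE ≈ 9200 eV

v = |q|Br/m, then KE = ½mv² = (qBr)²/(2m).
v = (1.602×10⁻¹⁹)(1.6×10⁻³)(2.9)/1.883×10⁻²⁸ ≈ 3.948×10⁶ m/s.
KE = ½(1.883×10⁻²⁸)(3.948×10⁶)² ≈ 1.5×10⁻¹⁵ J = 9200 eV.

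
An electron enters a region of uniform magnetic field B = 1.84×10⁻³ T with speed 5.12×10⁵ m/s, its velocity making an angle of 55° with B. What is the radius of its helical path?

v⊥ = v sinθ = 5.12×10⁵·sin55° ≈ 4.194×10⁵ m/s.
r = m v⊥/(|q|B) = (9.109×10⁻³¹)(4.194×10⁵)/((1.602×10⁻¹⁹)(1.84×10⁻³)) ≈ 1.30×10⁻³ m.

r ≈ 1.30×10⁻³ m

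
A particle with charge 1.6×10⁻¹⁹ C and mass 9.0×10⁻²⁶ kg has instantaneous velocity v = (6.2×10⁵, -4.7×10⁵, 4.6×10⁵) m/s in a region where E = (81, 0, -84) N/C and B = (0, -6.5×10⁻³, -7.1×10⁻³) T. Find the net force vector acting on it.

F ≈ (1.03×10⁻¹⁵, 7.04×10⁻¹⁶, -6.58×10⁻¹⁶) N

v×B = (6330, 4400, -4030) N/C.
E + v×B = (6410, 4400, -4110) N/C.
F = q(E + v×B) = (1.6×10⁻¹⁹ C)·(6410, 4400, -4110) = (1.03×10⁻¹⁵, 7.04×10⁻¹⁶, -6.58×10⁻¹⁶) N.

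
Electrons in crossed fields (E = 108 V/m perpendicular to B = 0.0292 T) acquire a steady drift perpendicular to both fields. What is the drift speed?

The E×B drift speed is v_d = E/B.
v_d = 108/0.0292 = 3700 m/s.

v_d ≈ 3700 m/s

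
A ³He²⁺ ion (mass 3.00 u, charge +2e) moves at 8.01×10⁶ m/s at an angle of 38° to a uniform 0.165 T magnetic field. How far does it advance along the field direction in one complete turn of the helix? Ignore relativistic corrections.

p ≈ 3.74 m

v∥ = v cosθ = 8.01×10⁶·cos38° ≈ 6.312×10⁶ m/s.
T = 2πm/(|q|B) = 2π(4.983×10⁻²⁷)/((3.204×10⁻¹⁹)(0.165)) ≈ 5.922×10⁻⁷ s.
pitch = v∥ T = (6.312×10⁶)(5.922×10⁻⁷) ≈ 3.74 m.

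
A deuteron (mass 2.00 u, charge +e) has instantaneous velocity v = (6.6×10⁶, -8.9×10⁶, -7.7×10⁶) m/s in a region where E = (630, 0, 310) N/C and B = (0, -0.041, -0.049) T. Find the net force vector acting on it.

v×B = (1.20×10⁵, 3.23×10⁵, -2.71×10⁵) N/C.
E + v×B = (1.21×10⁵, 3.23×10⁵, -2.70×10⁵) N/C.
F = q(E + v×B) = (1.602×10⁻¹⁹ C)·(1.21×10⁵, 3.23×10⁵, -2.70×10⁵) = (1.94×10⁻¹⁴, 5.18×10⁻¹⁴, -4.33×10⁻¹⁴) N.

F ≈ (1.94×10⁻¹⁴, 5.18×10⁻¹⁴, -4.33×10⁻¹⁴) N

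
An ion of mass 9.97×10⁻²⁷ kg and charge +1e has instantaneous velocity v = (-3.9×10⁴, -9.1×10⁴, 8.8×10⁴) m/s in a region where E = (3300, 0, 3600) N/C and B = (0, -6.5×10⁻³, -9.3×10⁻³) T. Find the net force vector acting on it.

v×B = (1420, -363, 254) N/C.
E + v×B = (4720, -363, 3850) N/C.
F = q(E + v×B) = (1.602×10⁻¹⁹ C)·(4720, -363, 3850) = (7.56×10⁻¹⁶, -5.81×10⁻¹⁷, 6.17×10⁻¹⁶) N.

F ≈ (7.56×10⁻¹⁶, -5.81×10⁻¹⁷, 6.17×10⁻¹⁶) N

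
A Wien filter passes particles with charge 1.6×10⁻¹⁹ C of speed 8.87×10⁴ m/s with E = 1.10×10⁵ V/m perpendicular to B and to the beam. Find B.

Balance of forces in the selector: qE = qvB ⇒ B = E/v.
B = 1.10×10⁵/8.87×10⁴ = 1.24 T.

B = 1.24 T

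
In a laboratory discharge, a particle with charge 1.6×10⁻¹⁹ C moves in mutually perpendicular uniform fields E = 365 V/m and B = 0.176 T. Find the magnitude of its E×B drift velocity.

The E×B drift speed is v_d = E/B.
v_d = 365/0.176 = 2070 m/s.

v_d ≈ 2070 m/s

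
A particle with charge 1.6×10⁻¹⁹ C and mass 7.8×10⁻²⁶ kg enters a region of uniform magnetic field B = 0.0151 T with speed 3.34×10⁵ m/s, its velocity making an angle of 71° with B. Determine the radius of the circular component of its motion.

r ≈ 10.2 m

v⊥ = v sinθ = 3.34×10⁵·sin71° ≈ 3.158×10⁵ m/s.
r = m v⊥/(|q|B) = (7.8×10⁻²⁶)(3.158×10⁵)/((1.6×10⁻¹⁹)(0.0151)) ≈ 10.2 m.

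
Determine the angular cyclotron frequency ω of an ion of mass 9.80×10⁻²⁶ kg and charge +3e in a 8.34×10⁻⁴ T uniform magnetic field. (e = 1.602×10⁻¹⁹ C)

ω ≈ 4090 rad/s

ω = |q|B/m.
ω = (4.806×10⁻¹⁹)(8.34×10⁻⁴)/9.80×10⁻²⁶ ≈ 4090 rad/s.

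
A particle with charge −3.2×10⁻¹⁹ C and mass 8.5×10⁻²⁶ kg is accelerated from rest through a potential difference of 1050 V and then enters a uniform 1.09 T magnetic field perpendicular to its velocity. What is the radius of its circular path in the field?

r ≈ 0.0217 m

Acceleration: |q|V = ½mv² ⇒ v = √(2|q|V/m) = √(2·3.2×10⁻¹⁹·1050/8.5×10⁻²⁶) ≈ 8.892×10⁴ m/s.
In the field: r = mv/(|q|B) = (8.5×10⁻²⁶)(8.892×10⁴)/((3.2×10⁻¹⁹)(1.09)) ≈ 0.0217 m.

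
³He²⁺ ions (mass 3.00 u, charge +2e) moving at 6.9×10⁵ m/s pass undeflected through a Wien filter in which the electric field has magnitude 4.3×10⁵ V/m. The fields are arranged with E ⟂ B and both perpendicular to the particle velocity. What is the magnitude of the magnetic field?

B = 0.62 T

Balance of forces in the selector: qE = qvB ⇒ B = E/v.
B = 4.3×10⁵/6.9×10⁵ = 0.62 T.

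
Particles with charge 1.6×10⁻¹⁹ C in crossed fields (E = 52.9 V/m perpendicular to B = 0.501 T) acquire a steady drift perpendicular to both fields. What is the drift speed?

v_d ≈ 106 m/s

In crossed fields the guiding centre drifts at v_d = |E×B|/B² = E/B, independent of charge and mass.
v_d = 52.9/0.501 = 106 m/s.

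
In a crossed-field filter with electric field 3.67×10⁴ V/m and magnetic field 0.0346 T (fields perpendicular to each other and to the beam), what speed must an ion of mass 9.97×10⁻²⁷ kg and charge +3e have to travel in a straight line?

Straight-line motion ⇒ electric and magnetic forces cancel, so E = vB.
v = E/B = 3.67×10⁴/0.0346 = 1.06×10⁶ m/s.
The result is independent of the particle's charge and mass.

v = 1.06×10⁶ m/s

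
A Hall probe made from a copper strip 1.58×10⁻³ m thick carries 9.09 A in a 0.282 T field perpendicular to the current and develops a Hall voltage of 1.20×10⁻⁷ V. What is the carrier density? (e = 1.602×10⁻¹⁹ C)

n ≈ 8.44×10²⁸ m⁻³

From V_H = IB/(n e t), n = IB/(V_H e t).
n = (9.09)(0.282)/((1.20×10⁻⁷)(1.602×10⁻¹⁹)(1.58×10⁻³)) ≈ 8.44×10²⁸ m⁻³.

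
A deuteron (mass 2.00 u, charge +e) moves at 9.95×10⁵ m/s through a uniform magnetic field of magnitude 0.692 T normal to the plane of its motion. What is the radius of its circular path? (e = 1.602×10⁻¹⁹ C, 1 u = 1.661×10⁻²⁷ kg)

r ≈ 0.0298 m

The magnetic force provides the centripetal force: |q|vB = mv²/r.
r = mv/(|q|B) = (3.322×10⁻²⁷)(9.95×10⁵)/((1.602×10⁻¹⁹)(0.692)) ≈ 0.0298 m.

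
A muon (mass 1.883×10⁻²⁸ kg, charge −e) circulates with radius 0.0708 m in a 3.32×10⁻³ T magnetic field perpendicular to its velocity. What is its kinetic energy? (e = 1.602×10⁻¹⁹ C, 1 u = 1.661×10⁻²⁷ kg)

KE ≈ 3.77×10⁻¹⁸ J

v = |q|Br/m, then KE = ½mv² = (qBr)²/(2m).
v = (1.602×10⁻¹⁹)(3.32×10⁻³)(0.0708)/1.883×10⁻²⁸ ≈ 2.000×10⁵ m/s.
KE = ½(1.883×10⁻²⁸)(2.000×10⁵)² ≈ 3.77×10⁻¹⁸ J.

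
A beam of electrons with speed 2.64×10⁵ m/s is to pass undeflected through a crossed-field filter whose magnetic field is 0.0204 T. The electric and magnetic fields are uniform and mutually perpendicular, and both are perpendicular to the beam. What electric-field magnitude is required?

For straight-line motion qE = qvB, so E = vB.
E = 2.64×10⁵ × 0.0204 = 5390 V/m.

E = 5390 V/m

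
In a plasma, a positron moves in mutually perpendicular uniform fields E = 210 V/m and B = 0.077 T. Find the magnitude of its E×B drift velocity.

The E×B drift speed is v_d = E/B.
v_d = 210/0.077 = 2700 m/s.

v_d ≈ 2700 m/s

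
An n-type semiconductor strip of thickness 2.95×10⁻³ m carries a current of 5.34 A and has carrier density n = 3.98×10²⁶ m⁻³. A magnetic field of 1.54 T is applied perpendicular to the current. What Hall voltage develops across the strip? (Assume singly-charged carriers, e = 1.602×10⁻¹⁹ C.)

V_H ≈ 4.37×10⁻⁵ V

V_H = IB/(n e t).
V_H = (5.34)(1.54)/((3.98×10²⁶)(1.602×10⁻¹⁹)(2.95×10⁻³)) ≈ 4.37×10⁻⁵ V.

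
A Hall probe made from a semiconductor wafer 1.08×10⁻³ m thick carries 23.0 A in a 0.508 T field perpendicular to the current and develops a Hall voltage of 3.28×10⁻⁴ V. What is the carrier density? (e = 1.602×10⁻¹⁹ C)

n ≈ 2.06×10²⁶ m⁻³

From V_H = IB/(n e t), n = IB/(V_H e t).
n = (23.0)(0.508)/((3.28×10⁻⁴)(1.602×10⁻¹⁹)(1.08×10⁻³)) ≈ 2.06×10²⁶ m⁻³.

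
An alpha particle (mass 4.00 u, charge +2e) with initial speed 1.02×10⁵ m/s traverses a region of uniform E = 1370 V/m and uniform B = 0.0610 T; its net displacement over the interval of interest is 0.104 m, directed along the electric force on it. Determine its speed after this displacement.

B does no work; ΔKE = |q|E d.
½mv_f² = ½mv₀² + |q|Ed = ½(6.644×10⁻²⁷)(1.02×10⁵)² + (3.204×10⁻¹⁹)(1370)(0.104) ≈ 3.456×10⁻¹⁷ J + 4.565×10⁻¹⁷ J ≈ 8.021×10⁻¹⁷ J.
v_f = √(2·8.021×10⁻¹⁷/6.644×10⁻²⁷) ≈ 1.55×10⁵ m/s.

v_f ≈ 1.55×10⁵ m/s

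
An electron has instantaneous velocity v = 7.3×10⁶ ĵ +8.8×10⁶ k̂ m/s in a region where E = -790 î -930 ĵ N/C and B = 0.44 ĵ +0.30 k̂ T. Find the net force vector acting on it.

F ≈ (2.70×10⁻¹³, 1.49×10⁻¹⁶, 0) N

v×B = (-1.68×10⁶, 0, 0) N/C.
E + v×B = (-1.68×10⁶, -930, 0) N/C.
F = q(E + v×B) = (−1.602×10⁻¹⁹ C)·(-1.68×10⁶, -930, 0) = (2.70×10⁻¹³, 1.49×10⁻¹⁶, 0) N.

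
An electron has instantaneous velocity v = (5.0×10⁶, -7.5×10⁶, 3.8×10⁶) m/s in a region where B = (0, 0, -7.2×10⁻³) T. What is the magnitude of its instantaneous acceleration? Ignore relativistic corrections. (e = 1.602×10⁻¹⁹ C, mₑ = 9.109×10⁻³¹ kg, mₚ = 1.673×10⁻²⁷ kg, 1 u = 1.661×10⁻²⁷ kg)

v×B = (5.40×10⁴, 3.60×10⁴, 0) N/C.
F = q v×B = (−1.602×10⁻¹⁹ C)·(5.40×10⁴, 3.60×10⁴, 0) = (-8.65×10⁻¹⁵, -5.77×10⁻¹⁵, 0) N.
|a| = |F|/m = 1.040×10⁻¹⁴/9.109×10⁻³¹ ≈ 1.14×10¹⁶ m/s².

|a| ≈ 1.14×10¹⁶ m/s²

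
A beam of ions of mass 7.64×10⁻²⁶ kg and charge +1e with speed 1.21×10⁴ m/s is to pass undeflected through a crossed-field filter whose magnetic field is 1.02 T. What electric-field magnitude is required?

For straight-line motion qE = qvB, so E = vB.
E = 1.21×10⁴ × 1.02 = 1.23×10⁴ V/m.

E = 1.23×10⁴ V/m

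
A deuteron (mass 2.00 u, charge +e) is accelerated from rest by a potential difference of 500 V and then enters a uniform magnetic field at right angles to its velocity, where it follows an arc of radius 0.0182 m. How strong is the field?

B ≈ 0.250 T

v = √(2|q|V/m) = √(2·1.602×10⁻¹⁹·500/3.322×10⁻²⁷) ≈ 2.196×10⁵ m/s.
B = mv/(|q|r) = (3.322×10⁻²⁷)(2.196×10⁵)/((1.602×10⁻¹⁹)(0.0182)) ≈ 0.250 T.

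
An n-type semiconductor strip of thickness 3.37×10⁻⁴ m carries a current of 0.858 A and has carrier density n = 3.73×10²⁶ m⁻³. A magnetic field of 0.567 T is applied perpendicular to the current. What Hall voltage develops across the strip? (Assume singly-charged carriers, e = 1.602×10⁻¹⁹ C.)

V_H ≈ 2.42×10⁻⁵ V

V_H = IB/(n e t).
V_H = (0.858)(0.567)/((3.73×10²⁶)(1.602×10⁻¹⁹)(3.37×10⁻⁴)) ≈ 2.42×10⁻⁵ V.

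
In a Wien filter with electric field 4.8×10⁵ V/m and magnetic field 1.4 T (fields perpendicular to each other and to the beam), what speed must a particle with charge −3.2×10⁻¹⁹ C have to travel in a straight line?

v = 3.4×10⁵ m/s

Zero net Lorentz force requires |qE| = |q v×B|, i.e. E = vB.
v = E/B = 4.8×10⁵/1.4 = 3.4×10⁵ m/s.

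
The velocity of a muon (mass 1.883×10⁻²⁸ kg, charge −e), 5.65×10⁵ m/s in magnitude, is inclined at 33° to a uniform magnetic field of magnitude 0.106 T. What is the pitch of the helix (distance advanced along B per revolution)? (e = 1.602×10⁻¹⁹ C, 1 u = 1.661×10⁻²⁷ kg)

v∥ = v cosθ = 5.65×10⁵·cos33° ≈ 4.738×10⁵ m/s.
T = 2πm/(|q|B) = 2π(1.883×10⁻²⁸)/((1.602×10⁻¹⁹)(0.106)) ≈ 6.967×10⁻⁸ s.
pitch = v∥ T = (4.738×10⁵)(6.967×10⁻⁸) ≈ 0.0330 m.

p ≈ 0.0330 m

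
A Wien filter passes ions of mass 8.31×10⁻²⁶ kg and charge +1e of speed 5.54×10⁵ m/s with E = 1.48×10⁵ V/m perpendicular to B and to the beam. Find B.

B = 0.267 T

Balance of forces in the selector: qE = qvB ⇒ B = E/v.
B = 1.48×10⁵/5.54×10⁵ = 0.267 T.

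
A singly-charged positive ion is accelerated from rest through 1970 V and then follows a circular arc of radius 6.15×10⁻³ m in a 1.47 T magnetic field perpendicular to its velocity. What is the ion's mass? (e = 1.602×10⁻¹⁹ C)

Combine |q|V = ½mv² and r = mv/(|q|B): eliminate v to get m = qB²r²/(2V).
m = (1.602×10⁻¹⁹)(1.47)²(6.15×10⁻³)²/(2·1970) ≈ 3.32×10⁻²⁷ kg.

m ≈ 3.32×10⁻²⁷ kg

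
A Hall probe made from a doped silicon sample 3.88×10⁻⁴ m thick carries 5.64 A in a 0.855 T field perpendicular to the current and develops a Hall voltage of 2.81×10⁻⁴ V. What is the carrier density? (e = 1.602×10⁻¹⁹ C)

n ≈ 2.76×10²⁶ m⁻³

From V_H = IB/(n e t), n = IB/(V_H e t).
n = (5.64)(0.855)/((2.81×10⁻⁴)(1.602×10⁻¹⁹)(3.88×10⁻⁴)) ≈ 2.76×10²⁶ m⁻³.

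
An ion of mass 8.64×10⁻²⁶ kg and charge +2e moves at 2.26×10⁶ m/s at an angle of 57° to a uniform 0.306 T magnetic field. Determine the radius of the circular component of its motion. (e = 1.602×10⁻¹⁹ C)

v⊥ = v sinθ = 2.26×10⁶·sin57° ≈ 1.895×10⁶ m/s.
r = m v⊥/(|q|B) = (8.64×10⁻²⁶)(1.895×10⁶)/((3.204×10⁻¹⁹)(0.306)) ≈ 1.67 m.

r ≈ 1.67 m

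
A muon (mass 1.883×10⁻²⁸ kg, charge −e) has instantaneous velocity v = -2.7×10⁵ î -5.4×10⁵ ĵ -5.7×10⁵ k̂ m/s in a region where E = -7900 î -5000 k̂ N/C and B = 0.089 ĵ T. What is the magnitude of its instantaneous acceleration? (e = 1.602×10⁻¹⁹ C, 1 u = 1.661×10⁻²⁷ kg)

v×B = (5.07×10⁴, 0, -2.40×10⁴) N/C.
E + v×B = (4.28×10⁴, 0, -2.90×10⁴) N/C.
F = q(E + v×B) = (−1.602×10⁻¹⁹ C)·(4.28×10⁴, 0, -2.90×10⁴) = (-6.86×10⁻¹⁵, 0, 4.65×10⁻¹⁵) N.
|a| = |F|/m = 8.289×10⁻¹⁵/1.883×10⁻²⁸ ≈ 4.40×10¹³ m/s².

|a| ≈ 4.40×10¹³ m/s²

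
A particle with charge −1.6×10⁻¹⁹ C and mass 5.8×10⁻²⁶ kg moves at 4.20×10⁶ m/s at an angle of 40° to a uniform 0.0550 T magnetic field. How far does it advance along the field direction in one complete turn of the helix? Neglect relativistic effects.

v∥ = v cosθ = 4.20×10⁶·cos40° ≈ 3.217×10⁶ m/s.
T = 2πm/(|q|B) = 2π(5.8×10⁻²⁶)/((1.6×10⁻¹⁹)(0.0550)) ≈ 4.141×10⁻⁵ s.
pitch = v∥ T = (3.217×10⁶)(4.141×10⁻⁵) ≈ 133 m.

p ≈ 133 m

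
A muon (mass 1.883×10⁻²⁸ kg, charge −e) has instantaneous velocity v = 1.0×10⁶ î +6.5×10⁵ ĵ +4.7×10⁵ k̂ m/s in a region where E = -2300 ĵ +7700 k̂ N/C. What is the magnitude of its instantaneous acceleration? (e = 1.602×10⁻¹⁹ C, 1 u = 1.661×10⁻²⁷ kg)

Only an electric field acts, so F = qE = (−1.602×10⁻¹⁹ C)·(0, -2300, 7700) = (0, 3.68×10⁻¹⁶, -1.23×10⁻¹⁵) N.
|a| = |F|/m = 1.287×10⁻¹⁵/1.883×10⁻²⁸ ≈ 6.84×10¹² m/s².

|a| ≈ 6.84×10¹² m/s²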